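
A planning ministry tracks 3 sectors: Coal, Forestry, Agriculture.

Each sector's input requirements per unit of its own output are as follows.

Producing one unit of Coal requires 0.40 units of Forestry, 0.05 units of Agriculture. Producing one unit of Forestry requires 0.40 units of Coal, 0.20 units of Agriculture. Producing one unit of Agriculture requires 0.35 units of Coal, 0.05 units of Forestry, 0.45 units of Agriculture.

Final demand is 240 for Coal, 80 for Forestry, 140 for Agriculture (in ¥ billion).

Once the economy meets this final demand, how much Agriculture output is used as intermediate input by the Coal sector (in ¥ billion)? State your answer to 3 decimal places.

z_AC = 25.228

I − A =
  [   1.00    -0.40    -0.35]
  [  -0.40     1.00    -0.05]
  [  -0.05    -0.20     0.55]
Cofactors of I−A, C_ij = (−1)^(i+j)·(minor ij) (rows/columns in the sector order above):
  C_11 = (1.00)(0.55) − (-0.05)(-0.20) = 0.5400
  C_12 = −[(-0.40)(0.55) − (-0.05)(-0.05)] = 0.2225
  C_13 = (-0.40)(-0.20) − (1.00)(-0.05) = 0.1300
  C_21 = −[(-0.40)(0.55) − (-0.35)(-0.20)] = 0.2900
  C_22 = (1.00)(0.55) − (-0.35)(-0.05) = 0.5325
  C_23 = −[(1.00)(-0.20) − (-0.40)(-0.05)] = 0.2200
  C_31 = (-0.40)(-0.05) − (-0.35)(1.00) = 0.3700
  C_32 = −[(1.00)(-0.05) − (-0.35)(-0.40)] = 0.1900
  C_33 = (1.00)(1.00) − (-0.40)(-0.40) = 0.8400
det(I−A) = Σ_j (I−A)_1j·C_1j = (1.00)(0.5400) + (-0.40)(0.2225) + (-0.35)(0.1300) = 0.4055
adj(I−A) = Cᵀ =
  [ 0.5400   0.2900   0.3700]
  [ 0.2225   0.5325   0.1900]
  [ 0.1300   0.2200   0.8400]
(I − A)⁻¹ = adj(I−A) / det(I−A) ≈
  [   1.3317     0.7152     0.9125]
  [   0.5487     1.3132     0.4686]
  [   0.3206     0.5425     2.0715]
First solve x = (I − A)⁻¹ d = adj(I−A)·d / det(I−A); in particular x_C = (0.5400·240 + 0.2900·80 + 0.3700·140) / 0.4055 = 204.60 / 0.4055 ≈ 504.56227.
Intermediate flow from A to C: z_AC = a_AC · x_C = 0.05 × 204.60 / 0.4055 = 10.23 / 0.4055 ≈ 25.228.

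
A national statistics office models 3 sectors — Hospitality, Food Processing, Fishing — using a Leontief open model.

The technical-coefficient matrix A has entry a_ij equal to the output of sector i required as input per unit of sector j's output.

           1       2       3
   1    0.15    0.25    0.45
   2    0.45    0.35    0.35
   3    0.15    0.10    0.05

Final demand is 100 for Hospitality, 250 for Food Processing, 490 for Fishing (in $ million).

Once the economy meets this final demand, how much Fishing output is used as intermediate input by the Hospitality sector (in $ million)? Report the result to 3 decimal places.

I − A =
  [   0.85    -0.25    -0.45]
  [  -0.45     0.65    -0.35]
  [  -0.15    -0.10     0.95]
Cofactors of I−A, C_ij = (−1)^(i+j)·(minor ij) (rows/columns in the sector order above):
  C_11 = (0.65)(0.95) − (-0.35)(-0.10) = 0.5825
  C_12 = −[(-0.45)(0.95) − (-0.35)(-0.15)] = 0.4800
  C_13 = (-0.45)(-0.10) − (0.65)(-0.15) = 0.1425
  C_21 = −[(-0.25)(0.95) − (-0.45)(-0.10)] = 0.2825
  C_22 = (0.85)(0.95) − (-0.45)(-0.15) = 0.7400
  C_23 = −[(0.85)(-0.10) − (-0.25)(-0.15)] = 0.1225
  C_31 = (-0.25)(-0.35) − (-0.45)(0.65) = 0.3800
  C_32 = −[(0.85)(-0.35) − (-0.45)(-0.45)] = 0.5000
  C_33 = (0.85)(0.65) − (-0.25)(-0.45) = 0.4400
det(I−A) = Σ_j (I−A)_1j·C_1j = (0.85)(0.5825) + (-0.25)(0.4800) + (-0.45)(0.1425) = 0.3110
adj(I−A) = Cᵀ =
  [ 0.5825   0.2825   0.3800]
  [ 0.4800   0.7400   0.5000]
  [ 0.1425   0.1225   0.4400]
(I − A)⁻¹ = adj(I−A) / det(I−A) ≈
  [   1.8730     0.9084     1.2219]
  [   1.5434     2.3794     1.6077]
  [   0.4582     0.3939     1.4148]
First solve x = (I − A)⁻¹ d = adj(I−A)·d / det(I−A); in particular x_1 = (0.5825·100 + 0.2825·250 + 0.3800·490) / 0.3110 = 315.075 / 0.3110 ≈ 1013.10289.
Intermediate flow from 3 to 1: z_31 = a_31 · x_1 = 0.15 × 315.075 / 0.3110 = 47.26125 / 0.3110 ≈ 151.965.

z_31 = 151.965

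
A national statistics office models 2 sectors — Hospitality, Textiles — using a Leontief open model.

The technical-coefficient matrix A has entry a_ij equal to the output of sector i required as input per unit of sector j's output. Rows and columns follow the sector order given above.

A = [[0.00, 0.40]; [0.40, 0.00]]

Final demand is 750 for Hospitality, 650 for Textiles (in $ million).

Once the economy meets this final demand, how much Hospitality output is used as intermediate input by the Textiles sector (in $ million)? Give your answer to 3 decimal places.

z_12 = 452.381

I − A =
  [   1.00    -0.40]
  [  -0.40     1.00]
det(I−A) = (1.00)(1.00) − (-0.40)(-0.40) = 0.8400
adj(I−A) = [[1.00, 0.40], [0.40, 1.00]]
(I − A)⁻¹ = adj(I−A) / det(I−A) ≈
  [   1.1905     0.4762]
  [   0.4762     1.1905]
First solve x = (I − A)⁻¹ d = adj(I−A)·d / det(I−A); in particular x_2 = (0.40·750 + 1.00·650) / 0.8400 = 950.00 / 0.8400 ≈ 1130.95238.
Intermediate flow from 1 to 2: z_12 = a_12 · x_2 = 0.40 × 950.00 / 0.8400 = 380.00 / 0.8400 ≈ 452.381.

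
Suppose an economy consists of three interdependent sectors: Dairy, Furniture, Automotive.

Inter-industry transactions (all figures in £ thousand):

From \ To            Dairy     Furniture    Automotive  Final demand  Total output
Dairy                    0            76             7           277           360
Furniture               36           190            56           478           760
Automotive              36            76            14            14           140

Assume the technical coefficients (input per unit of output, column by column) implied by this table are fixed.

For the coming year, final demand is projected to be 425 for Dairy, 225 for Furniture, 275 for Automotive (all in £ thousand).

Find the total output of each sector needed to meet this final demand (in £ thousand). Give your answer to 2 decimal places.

x_1 = 505.97, x_2 = 595.71, x_3 = 427.96

Technical coefficients a_ij = z_ij / X_j:
  a_11 = 0/360 = 0.00, a_21 = 36/360 = 0.10, a_31 = 36/360 = 0.10
  a_12 = 76/760 = 0.10, a_22 = 190/760 = 0.25, a_32 = 76/760 = 0.10
  a_13 = 7/140 = 0.05, a_23 = 56/140 = 0.40, a_33 = 14/140 = 0.10
I − A =
  [   1.00    -0.10    -0.05]
  [  -0.10     0.75    -0.40]
  [  -0.10    -0.10     0.90]
Cofactors of I−A, C_ij = (−1)^(i+j)·(minor ij) (rows/columns in the sector order above):
  C_11 = (0.75)(0.90) − (-0.40)(-0.10) = 0.6350
  C_12 = −[(-0.10)(0.90) − (-0.40)(-0.10)] = 0.1300
  C_13 = (-0.10)(-0.10) − (0.75)(-0.10) = 0.0850
  C_21 = −[(-0.10)(0.90) − (-0.05)(-0.10)] = 0.0950
  C_22 = (1.00)(0.90) − (-0.05)(-0.10) = 0.8950
  C_23 = −[(1.00)(-0.10) − (-0.10)(-0.10)] = 0.1100
  C_31 = (-0.10)(-0.40) − (-0.05)(0.75) = 0.0775
  C_32 = −[(1.00)(-0.40) − (-0.05)(-0.10)] = 0.4050
  C_33 = (1.00)(0.75) − (-0.10)(-0.10) = 0.7400
det(I−A) = Σ_j (I−A)_1j·C_1j = (1.00)(0.6350) + (-0.10)(0.1300) + (-0.05)(0.0850) = 0.61775
adj(I−A) = Cᵀ =
  [ 0.6350   0.0950   0.0775]
  [ 0.1300   0.8950   0.4050]
  [ 0.0850   0.1100   0.7400]
(I − A)⁻¹ = adj(I−A) / det(I−A) ≈
  [   1.0279     0.1538     0.1255]
  [   0.2104     1.4488     0.6556]
  [   0.1376     0.1781     1.1979]
x = (I − A)⁻¹ d = adj(I−A)·d / det(I−A), with det(I−A) = 0.61775:
  x_1 = (0.6350·425 + 0.0950·225 + 0.0775·275) / 0.61775 = 312.5625 / 0.61775 ≈ 505.97
  x_2 = (0.1300·425 + 0.8950·225 + 0.4050·275) / 0.61775 = 368.00 / 0.61775 ≈ 595.71
  x_3 = (0.0850·425 + 0.1100·225 + 0.7400·275) / 0.61775 = 264.375 / 0.61775 ≈ 427.96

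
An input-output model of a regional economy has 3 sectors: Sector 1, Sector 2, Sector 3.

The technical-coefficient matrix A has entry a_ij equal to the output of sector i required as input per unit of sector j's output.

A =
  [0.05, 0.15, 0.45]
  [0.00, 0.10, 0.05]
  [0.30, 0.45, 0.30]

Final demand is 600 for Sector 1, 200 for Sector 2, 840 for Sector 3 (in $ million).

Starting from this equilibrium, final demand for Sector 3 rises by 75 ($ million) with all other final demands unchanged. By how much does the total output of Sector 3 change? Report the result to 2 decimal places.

Δx_3 = 141.44

I − A =
  [   0.95    -0.15    -0.45]
  [   0.00     0.90    -0.05]
  [  -0.30    -0.45     0.70]
Cofactors of I−A, C_ij = (−1)^(i+j)·(minor ij) (rows/columns in the sector order above):
  C_11 = (0.90)(0.70) − (-0.05)(-0.45) = 0.6075
  C_12 = −[(0.00)(0.70) − (-0.05)(-0.30)] = 0.0150
  C_13 = (0.00)(-0.45) − (0.90)(-0.30) = 0.2700
  C_21 = −[(-0.15)(0.70) − (-0.45)(-0.45)] = 0.3075
  C_22 = (0.95)(0.70) − (-0.45)(-0.30) = 0.5300
  C_23 = −[(0.95)(-0.45) − (-0.15)(-0.30)] = 0.4725
  C_31 = (-0.15)(-0.05) − (-0.45)(0.90) = 0.4125
  C_32 = −[(0.95)(-0.05) − (-0.45)(0.00)] = 0.0475
  C_33 = (0.95)(0.90) − (-0.15)(0.00) = 0.8550
det(I−A) = Σ_j (I−A)_1j·C_1j = (0.95)(0.6075) + (-0.15)(0.0150) + (-0.45)(0.2700) = 0.453375
adj(I−A) = Cᵀ =
  [ 0.6075   0.3075   0.4125]
  [ 0.0150   0.5300   0.0475]
  [ 0.2700   0.4725   0.8550]
(I − A)⁻¹ = adj(I−A) / det(I−A) ≈
  [   1.3400     0.6782     0.9098]
  [   0.0331     1.1690     0.1048]
  [   0.5955     1.0422     1.8859]
Δx = (I − A)⁻¹ Δd with Δd having +75 in the Sector 3 component and 0 elsewhere.
So Δx_3 = L_33 · (+75), where L_33 = adj(I−A)_33 / det(I−A) = 0.8550 / 0.453375.
Δx_3 = 0.8550 × (+75) / 0.453375 = 64.125 / 0.453375 ≈ 141.44.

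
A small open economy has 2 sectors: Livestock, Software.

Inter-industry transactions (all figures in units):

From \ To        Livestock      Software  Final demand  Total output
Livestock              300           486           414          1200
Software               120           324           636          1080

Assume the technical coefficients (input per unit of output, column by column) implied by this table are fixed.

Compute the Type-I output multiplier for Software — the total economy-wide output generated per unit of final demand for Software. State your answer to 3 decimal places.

Technical coefficients a_ij = z_ij / X_j:
  a_11 = 300/1200 = 0.25, a_21 = 120/1200 = 0.10
  a_12 = 486/1080 = 0.45, a_22 = 324/1080 = 0.30
I − A =
  [   0.75    -0.45]
  [  -0.10     0.70]
det(I−A) = (0.75)(0.70) − (-0.45)(-0.10) = 0.4800
adj(I−A) = [[0.70, 0.45], [0.10, 0.75]]
(I − A)⁻¹ = adj(I−A) / det(I−A) ≈
  [   1.4583     0.9375]
  [   0.2083     1.5625]
The output multiplier for sector j is the column-j sum of the Leontief inverse (I − A)⁻¹ = adj(I−A) / det(I−A).
Column 2 of adj(I−A): (0.45, 0.75); det(I−A) = 0.4800.
m_2 = (0.45 + 0.75) / 0.4800 = 1.20 / 0.4800 = 2.500.

m_2 = 2.500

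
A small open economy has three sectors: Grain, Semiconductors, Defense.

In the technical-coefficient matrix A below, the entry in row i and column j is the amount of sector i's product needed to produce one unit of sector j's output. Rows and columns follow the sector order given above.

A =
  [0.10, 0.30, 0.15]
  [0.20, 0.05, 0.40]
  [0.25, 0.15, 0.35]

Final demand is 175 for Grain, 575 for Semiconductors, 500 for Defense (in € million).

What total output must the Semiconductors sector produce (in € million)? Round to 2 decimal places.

I − A =
  [   0.90    -0.30    -0.15]
  [  -0.20     0.95    -0.40]
  [  -0.25    -0.15     0.65]
Cofactors of I−A, C_ij = (−1)^(i+j)·(minor ij) (rows/columns in the sector order above):
  C_11 = (0.95)(0.65) − (-0.40)(-0.15) = 0.5575
  C_12 = −[(-0.20)(0.65) − (-0.40)(-0.25)] = 0.2300
  C_13 = (-0.20)(-0.15) − (0.95)(-0.25) = 0.2675
  C_21 = −[(-0.30)(0.65) − (-0.15)(-0.15)] = 0.2175
  C_22 = (0.90)(0.65) − (-0.15)(-0.25) = 0.5475
  C_23 = −[(0.90)(-0.15) − (-0.30)(-0.25)] = 0.2100
  C_31 = (-0.30)(-0.40) − (-0.15)(0.95) = 0.2625
  C_32 = −[(0.90)(-0.40) − (-0.15)(-0.20)] = 0.3900
  C_33 = (0.90)(0.95) − (-0.30)(-0.20) = 0.7950
det(I−A) = Σ_j (I−A)_1j·C_1j = (0.90)(0.5575) + (-0.30)(0.2300) + (-0.15)(0.2675) = 0.392625
adj(I−A) = Cᵀ =
  [ 0.5575   0.2175   0.2625]
  [ 0.2300   0.5475   0.3900]
  [ 0.2675   0.2100   0.7950]
(I − A)⁻¹ = adj(I−A) / det(I−A) ≈
  [   1.4199     0.5540     0.6686]
  [   0.5858     1.3945     0.9933]
  [   0.6813     0.5349     2.0248]
x = (I − A)⁻¹ d = adj(I−A)·d / det(I−A), with det(I−A) = 0.392625:
  x_1 = (0.5575·175 + 0.2175·575 + 0.2625·500) / 0.392625 = 353.875 / 0.392625 ≈ 901.31
  x_2 = (0.2300·175 + 0.5475·575 + 0.3900·500) / 0.392625 = 550.0625 / 0.392625 ≈ 1400.99
  x_3 = (0.2675·175 + 0.2100·575 + 0.7950·500) / 0.392625 = 565.0625 / 0.392625 ≈ 1439.19

x_2 = 1400.99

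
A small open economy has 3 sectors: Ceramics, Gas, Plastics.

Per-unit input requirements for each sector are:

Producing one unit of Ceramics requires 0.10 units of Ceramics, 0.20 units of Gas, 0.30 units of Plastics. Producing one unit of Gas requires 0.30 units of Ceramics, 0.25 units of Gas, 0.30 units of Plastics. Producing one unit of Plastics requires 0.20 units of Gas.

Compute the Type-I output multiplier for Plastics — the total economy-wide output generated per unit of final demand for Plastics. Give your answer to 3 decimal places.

m_3 = 1.575

I − A =
  [   0.90    -0.30     0.00]
  [  -0.20     0.75    -0.20]
  [  -0.30    -0.30     1.00]
Cofactors of I−A, C_ij = (−1)^(i+j)·(minor ij) (rows/columns in the sector order above):
  C_11 = (0.75)(1.00) − (-0.20)(-0.30) = 0.6900
  C_12 = −[(-0.20)(1.00) − (-0.20)(-0.30)] = 0.2600
  C_13 = (-0.20)(-0.30) − (0.75)(-0.30) = 0.2850
  C_21 = −[(-0.30)(1.00) − (0.00)(-0.30)] = 0.3000
  C_22 = (0.90)(1.00) − (0.00)(-0.30) = 0.9000
  C_23 = −[(0.90)(-0.30) − (-0.30)(-0.30)] = 0.3600
  C_31 = (-0.30)(-0.20) − (0.00)(0.75) = 0.0600
  C_32 = −[(0.90)(-0.20) − (0.00)(-0.20)] = 0.1800
  C_33 = (0.90)(0.75) − (-0.30)(-0.20) = 0.6150
det(I−A) = Σ_j (I−A)_1j·C_1j = (0.90)(0.6900) + (-0.30)(0.2600) + (0.00)(0.2850) = 0.5430
adj(I−A) = Cᵀ =
  [ 0.6900   0.3000   0.0600]
  [ 0.2600   0.9000   0.1800]
  [ 0.2850   0.3600   0.6150]
(I − A)⁻¹ = adj(I−A) / det(I−A) ≈
  [   1.2707     0.5525     0.1105]
  [   0.4788     1.6575     0.3315]
  [   0.5249     0.6630     1.1326]
The output multiplier for sector j is the column-j sum of the Leontief inverse (I − A)⁻¹ = adj(I−A) / det(I−A).
Column 3 of adj(I−A): (0.0600, 0.1800, 0.6150); det(I−A) = 0.5430.
m_3 = (0.0600 + 0.1800 + 0.6150) / 0.5430 = 0.855 / 0.5430 ≈ 1.575.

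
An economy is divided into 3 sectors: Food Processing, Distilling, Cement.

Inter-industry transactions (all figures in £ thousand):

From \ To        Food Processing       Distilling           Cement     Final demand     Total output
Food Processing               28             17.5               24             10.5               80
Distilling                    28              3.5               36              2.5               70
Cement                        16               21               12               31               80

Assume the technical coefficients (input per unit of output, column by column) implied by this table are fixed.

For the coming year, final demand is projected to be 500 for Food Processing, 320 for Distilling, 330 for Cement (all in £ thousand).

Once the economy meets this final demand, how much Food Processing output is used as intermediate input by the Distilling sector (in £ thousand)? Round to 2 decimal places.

Technical coefficients a_ij = z_ij / X_j:
  a_FF = 28/80 = 0.35, a_DF = 28/80 = 0.35, a_CF = 16/80 = 0.20
  a_FD = 17.5/70 = 0.25, a_DD = 3.5/70 = 0.05, a_CD = 21/70 = 0.30
  a_FC = 24/80 = 0.30, a_DC = 36/80 = 0.45, a_CC = 12/80 = 0.15
I − A =
  [   0.65    -0.25    -0.30]
  [  -0.35     0.95    -0.45]
  [  -0.20    -0.30     0.85]
Cofactors of I−A, C_ij = (−1)^(i+j)·(minor ij) (rows/columns in the sector order above):
  C_11 = (0.95)(0.85) − (-0.45)(-0.30) = 0.6725
  C_12 = −[(-0.35)(0.85) − (-0.45)(-0.20)] = 0.3875
  C_13 = (-0.35)(-0.30) − (0.95)(-0.20) = 0.2950
  C_21 = −[(-0.25)(0.85) − (-0.30)(-0.30)] = 0.3025
  C_22 = (0.65)(0.85) − (-0.30)(-0.20) = 0.4925
  C_23 = −[(0.65)(-0.30) − (-0.25)(-0.20)] = 0.2450
  C_31 = (-0.25)(-0.45) − (-0.30)(0.95) = 0.3975
  C_32 = −[(0.65)(-0.45) − (-0.30)(-0.35)] = 0.3975
  C_33 = (0.65)(0.95) − (-0.25)(-0.35) = 0.5300
det(I−A) = Σ_j (I−A)_1j·C_1j = (0.65)(0.6725) + (-0.25)(0.3875) + (-0.30)(0.2950) = 0.25175
adj(I−A) = Cᵀ =
  [ 0.6725   0.3025   0.3975]
  [ 0.3875   0.4925   0.3975]
  [ 0.2950   0.2450   0.5300]
(I − A)⁻¹ = adj(I−A) / det(I−A) ≈
  [   2.6713     1.2016     1.5789]
  [   1.5392     1.9563     1.5789]
  [   1.1718     0.9732     2.1053]
First solve x = (I − A)⁻¹ d = adj(I−A)·d / det(I−A); in particular x_D = (0.3875·500 + 0.4925·320 + 0.3975·330) / 0.25175 = 482.525 / 0.25175 ≈ 1916.6832.
Intermediate flow from F to D: z_FD = a_FD · x_D = 0.25 × 482.525 / 0.25175 = 120.63125 / 0.25175 ≈ 479.17.

z_FD = 479.17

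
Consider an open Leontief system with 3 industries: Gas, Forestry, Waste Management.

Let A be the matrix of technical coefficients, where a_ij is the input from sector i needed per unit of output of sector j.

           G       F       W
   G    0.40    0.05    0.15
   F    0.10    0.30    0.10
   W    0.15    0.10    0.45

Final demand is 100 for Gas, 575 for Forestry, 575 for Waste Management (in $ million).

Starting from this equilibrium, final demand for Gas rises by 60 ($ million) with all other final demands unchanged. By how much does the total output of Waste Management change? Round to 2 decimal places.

Δx_W = 33.78

I − A =
  [   0.60    -0.05    -0.15]
  [  -0.10     0.70    -0.10]
  [  -0.15    -0.10     0.55]
Cofactors of I−A, C_ij = (−1)^(i+j)·(minor ij) (rows/columns in the sector order above):
  C_11 = (0.70)(0.55) − (-0.10)(-0.10) = 0.3750
  C_12 = −[(-0.10)(0.55) − (-0.10)(-0.15)] = 0.0700
  C_13 = (-0.10)(-0.10) − (0.70)(-0.15) = 0.1150
  C_21 = −[(-0.05)(0.55) − (-0.15)(-0.10)] = 0.0425
  C_22 = (0.60)(0.55) − (-0.15)(-0.15) = 0.3075
  C_23 = −[(0.60)(-0.10) − (-0.05)(-0.15)] = 0.0675
  C_31 = (-0.05)(-0.10) − (-0.15)(0.70) = 0.1100
  C_32 = −[(0.60)(-0.10) − (-0.15)(-0.10)] = 0.0750
  C_33 = (0.60)(0.70) − (-0.05)(-0.10) = 0.4150
det(I−A) = Σ_j (I−A)_1j·C_1j = (0.60)(0.3750) + (-0.05)(0.0700) + (-0.15)(0.1150) = 0.20425
adj(I−A) = Cᵀ =
  [ 0.3750   0.0425   0.1100]
  [ 0.0700   0.3075   0.0750]
  [ 0.1150   0.0675   0.4150]
(I − A)⁻¹ = adj(I−A) / det(I−A) ≈
  [   1.8360     0.2081     0.5386]
  [   0.3427     1.5055     0.3672]
  [   0.5630     0.3305     2.0318]
Δx = (I − A)⁻¹ Δd with Δd having +60 in the Gas component and 0 elsewhere.
So Δx_W = L_WG · (+60), where L_WG = adj(I−A)_WG / det(I−A) = 0.1150 / 0.20425.
Δx_W = 0.1150 × (+60) / 0.20425 = 6.90 / 0.20425 ≈ 33.78.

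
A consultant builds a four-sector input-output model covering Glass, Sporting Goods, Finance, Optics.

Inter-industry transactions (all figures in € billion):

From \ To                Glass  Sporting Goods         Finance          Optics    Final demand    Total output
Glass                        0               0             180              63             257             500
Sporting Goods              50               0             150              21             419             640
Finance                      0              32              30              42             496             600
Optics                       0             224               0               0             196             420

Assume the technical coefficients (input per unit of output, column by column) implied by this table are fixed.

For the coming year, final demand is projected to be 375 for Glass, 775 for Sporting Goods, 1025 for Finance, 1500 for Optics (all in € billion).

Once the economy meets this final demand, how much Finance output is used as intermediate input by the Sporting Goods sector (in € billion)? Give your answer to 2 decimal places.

z_32 = 65.97

Technical coefficients a_ij = z_ij / X_j:
  a_11 = 0/500 = 0.00, a_21 = 50/500 = 0.10, a_31 = 0/500 = 0.00, a_41 = 0/500 = 0.00
  a_12 = 0/640 = 0.00, a_22 = 0/640 = 0.00, a_32 = 32/640 = 0.05, a_42 = 224/640 = 0.35
  a_13 = 180/600 = 0.30, a_23 = 150/600 = 0.25, a_33 = 30/600 = 0.05, a_43 = 0/600 = 0.00
  a_14 = 63/420 = 0.15, a_24 = 21/420 = 0.05, a_34 = 42/420 = 0.10, a_44 = 0/420 = 0.00
I − A =
  [   1.00     0.00    -0.30    -0.15]
  [  -0.10     1.00    -0.25    -0.05]
  [   0.00    -0.05     0.95    -0.10]
  [   0.00    -0.35     0.00     1.00]
Compute the cofactors C_ij = (−1)^(i+j)·(3×3 minor ij) of I−A; the adjugate is their transpose:
adj(I−A) = Cᵀ =
  [ 0.912125   0.075375   0.307875   0.171375]
  [ 0.095000   0.950000   0.280000   0.089750]
  [ 0.008500   0.085000   0.977250   0.103250]
  [ 0.033250   0.332500   0.098000   0.936000]
det(I−A) = Σ_j (I−A)_1j·C_1j = (1.00)(0.912125) + (0.00)(0.095000) + (-0.30)(0.008500) + (-0.15)(0.033250) = 0.9045875
(I − A)⁻¹ = adj(I−A) / det(I−A) ≈
  [   1.0083     0.0833     0.3403     0.1895]
  [   0.1050     1.0502     0.3095     0.0992]
  [   0.0094     0.0940     1.0803     0.1141]
  [   0.0368     0.3676     0.1083     1.0347]
First solve x = (I − A)⁻¹ d = adj(I−A)·d / det(I−A); in particular x_2 = (0.095000·375 + 0.950000·775 + 0.280000·1025 + 0.089750·1500) / 0.9045875 = 1193.50 / 0.9045875 ≈ 1319.3859.
Intermediate flow from 3 to 2: z_32 = a_32 · x_2 = 0.05 × 1193.50 / 0.9045875 = 59.675 / 0.9045875 ≈ 65.97.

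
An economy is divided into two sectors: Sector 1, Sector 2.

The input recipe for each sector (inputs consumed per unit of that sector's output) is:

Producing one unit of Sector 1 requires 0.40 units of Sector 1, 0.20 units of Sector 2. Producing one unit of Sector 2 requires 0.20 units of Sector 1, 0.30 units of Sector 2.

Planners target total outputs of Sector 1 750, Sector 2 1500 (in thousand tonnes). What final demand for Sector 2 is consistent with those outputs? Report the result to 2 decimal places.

d_2 = 900.00

I − A =
  [   0.60    -0.20]
  [  -0.20     0.70]
d = (I − A) x:
  d_1 = (+0.60)·750 + (-0.20)·1500 = 150.00
  d_2 = (-0.20)·750 + (+0.70)·1500 = 900.00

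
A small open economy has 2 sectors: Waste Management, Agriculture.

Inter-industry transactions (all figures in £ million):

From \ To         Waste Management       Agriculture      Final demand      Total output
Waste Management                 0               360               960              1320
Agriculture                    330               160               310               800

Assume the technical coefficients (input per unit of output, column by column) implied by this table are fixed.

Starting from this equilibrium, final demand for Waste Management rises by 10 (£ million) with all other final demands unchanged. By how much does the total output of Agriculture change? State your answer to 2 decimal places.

Technical coefficients a_ij = z_ij / X_j:
  a_WW = 0/1320 = 0.00, a_AW = 330/1320 = 0.25
  a_WA = 360/800 = 0.45, a_AA = 160/800 = 0.20
I − A =
  [   1.00    -0.45]
  [  -0.25     0.80]
det(I−A) = (1.00)(0.80) − (-0.45)(-0.25) = 0.6875
adj(I−A) = [[0.80, 0.45], [0.25, 1.00]]
(I − A)⁻¹ = adj(I−A) / det(I−A) ≈
  [   1.1636     0.6545]
  [   0.3636     1.4545]
Δx = (I − A)⁻¹ Δd with Δd having +10 in the Waste Management component and 0 elsewhere.
So Δx_A = L_AW · (+10), where L_AW = adj(I−A)_AW / det(I−A) = 0.25 / 0.6875.
Δx_A = 0.25 × (+10) / 0.6875 = 2.50 / 0.6875 ≈ 3.64.

Δx_A = 3.64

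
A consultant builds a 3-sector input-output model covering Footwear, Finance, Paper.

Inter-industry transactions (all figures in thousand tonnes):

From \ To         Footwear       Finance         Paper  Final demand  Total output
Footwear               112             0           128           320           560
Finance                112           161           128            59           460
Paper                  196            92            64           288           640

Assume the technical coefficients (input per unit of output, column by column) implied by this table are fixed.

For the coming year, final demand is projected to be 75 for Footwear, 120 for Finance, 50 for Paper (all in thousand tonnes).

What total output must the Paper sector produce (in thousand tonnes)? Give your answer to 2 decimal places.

x_3 = 170.62

Technical coefficients a_ij = z_ij / X_j:
  a_11 = 112/560 = 0.20, a_21 = 112/560 = 0.20, a_31 = 196/560 = 0.35
  a_12 = 0/460 = 0.00, a_22 = 161/460 = 0.35, a_32 = 92/460 = 0.20
  a_13 = 128/640 = 0.20, a_23 = 128/640 = 0.20, a_33 = 64/640 = 0.10
I − A =
  [   0.80     0.00    -0.20]
  [  -0.20     0.65    -0.20]
  [  -0.35    -0.20     0.90]
Cofactors of I−A, C_ij = (−1)^(i+j)·(minor ij) (rows/columns in the sector order above):
  C_11 = (0.65)(0.90) − (-0.20)(-0.20) = 0.5450
  C_12 = −[(-0.20)(0.90) − (-0.20)(-0.35)] = 0.2500
  C_13 = (-0.20)(-0.20) − (0.65)(-0.35) = 0.2675
  C_21 = −[(0.00)(0.90) − (-0.20)(-0.20)] = 0.0400
  C_22 = (0.80)(0.90) − (-0.20)(-0.35) = 0.6500
  C_23 = −[(0.80)(-0.20) − (0.00)(-0.35)] = 0.1600
  C_31 = (0.00)(-0.20) − (-0.20)(0.65) = 0.1300
  C_32 = −[(0.80)(-0.20) − (-0.20)(-0.20)] = 0.2000
  C_33 = (0.80)(0.65) − (0.00)(-0.20) = 0.5200
det(I−A) = Σ_j (I−A)_1j·C_1j = (0.80)(0.5450) + (0.00)(0.2500) + (-0.20)(0.2675) = 0.3825
adj(I−A) = Cᵀ =
  [ 0.5450   0.0400   0.1300]
  [ 0.2500   0.6500   0.2000]
  [ 0.2675   0.1600   0.5200]
(I − A)⁻¹ = adj(I−A) / det(I−A) ≈
  [   1.4248     0.1046     0.3399]
  [   0.6536     1.6993     0.5229]
  [   0.6993     0.4183     1.3595]
x = (I − A)⁻¹ d = adj(I−A)·d / det(I−A), with det(I−A) = 0.3825:
  x_1 = (0.5450·75 + 0.0400·120 + 0.1300·50) / 0.3825 = 52.175 / 0.3825 ≈ 136.41
  x_2 = (0.2500·75 + 0.6500·120 + 0.2000·50) / 0.3825 = 106.75 / 0.3825 ≈ 279.08
  x_3 = (0.2675·75 + 0.1600·120 + 0.5200·50) / 0.3825 = 65.2625 / 0.3825 ≈ 170.62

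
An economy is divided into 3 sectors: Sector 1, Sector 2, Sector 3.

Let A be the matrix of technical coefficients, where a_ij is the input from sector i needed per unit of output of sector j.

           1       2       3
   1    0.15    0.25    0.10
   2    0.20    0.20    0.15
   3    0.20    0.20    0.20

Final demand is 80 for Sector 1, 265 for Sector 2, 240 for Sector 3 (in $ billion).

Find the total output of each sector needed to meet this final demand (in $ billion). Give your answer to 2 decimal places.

I − A =
  [   0.85    -0.25    -0.10]
  [  -0.20     0.80    -0.15]
  [  -0.20    -0.20     0.80]
Cofactors of I−A, C_ij = (−1)^(i+j)·(minor ij) (rows/columns in the sector order above):
  C_11 = (0.80)(0.80) − (-0.15)(-0.20) = 0.6100
  C_12 = −[(-0.20)(0.80) − (-0.15)(-0.20)] = 0.1900
  C_13 = (-0.20)(-0.20) − (0.80)(-0.20) = 0.2000
  C_21 = −[(-0.25)(0.80) − (-0.10)(-0.20)] = 0.2200
  C_22 = (0.85)(0.80) − (-0.10)(-0.20) = 0.6600
  C_23 = −[(0.85)(-0.20) − (-0.25)(-0.20)] = 0.2200
  C_31 = (-0.25)(-0.15) − (-0.10)(0.80) = 0.1175
  C_32 = −[(0.85)(-0.15) − (-0.10)(-0.20)] = 0.1475
  C_33 = (0.85)(0.80) − (-0.25)(-0.20) = 0.6300
det(I−A) = Σ_j (I−A)_1j·C_1j = (0.85)(0.6100) + (-0.25)(0.1900) + (-0.10)(0.2000) = 0.4510
adj(I−A) = Cᵀ =
  [ 0.6100   0.2200   0.1175]
  [ 0.1900   0.6600   0.1475]
  [ 0.2000   0.2200   0.6300]
(I − A)⁻¹ = adj(I−A) / det(I−A) ≈
  [   1.3525     0.4878     0.2605]
  [   0.4213     1.4634     0.3271]
  [   0.4435     0.4878     1.3969]
x = (I − A)⁻¹ d = adj(I−A)·d / det(I−A), with det(I−A) = 0.4510:
  x_1 = (0.6100·80 + 0.2200·265 + 0.1175·240) / 0.4510 = 135.30 / 0.4510 = 300.00
  x_2 = (0.1900·80 + 0.6600·265 + 0.1475·240) / 0.4510 = 225.50 / 0.4510 = 500.00
  x_3 = (0.2000·80 + 0.2200·265 + 0.6300·240) / 0.4510 = 225.50 / 0.4510 = 500.00

x_1 = 300.00, x_2 = 500.00, x_3 = 500.00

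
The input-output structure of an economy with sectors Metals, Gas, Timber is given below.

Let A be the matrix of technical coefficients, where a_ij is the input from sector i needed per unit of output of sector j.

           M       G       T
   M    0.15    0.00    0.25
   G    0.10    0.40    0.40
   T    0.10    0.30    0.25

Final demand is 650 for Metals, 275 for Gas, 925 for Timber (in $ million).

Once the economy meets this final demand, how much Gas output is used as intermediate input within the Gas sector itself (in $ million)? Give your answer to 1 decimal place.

I − A =
  [   0.85     0.00    -0.25]
  [  -0.10     0.60    -0.40]
  [  -0.10    -0.30     0.75]
Cofactors of I−A, C_ij = (−1)^(i+j)·(minor ij) (rows/columns in the sector order above):
  C_11 = (0.60)(0.75) − (-0.40)(-0.30) = 0.3300
  C_12 = −[(-0.10)(0.75) − (-0.40)(-0.10)] = 0.1150
  C_13 = (-0.10)(-0.30) − (0.60)(-0.10) = 0.0900
  C_21 = −[(0.00)(0.75) − (-0.25)(-0.30)] = 0.0750
  C_22 = (0.85)(0.75) − (-0.25)(-0.10) = 0.6125
  C_23 = −[(0.85)(-0.30) − (0.00)(-0.10)] = 0.2550
  C_31 = (0.00)(-0.40) − (-0.25)(0.60) = 0.1500
  C_32 = −[(0.85)(-0.40) − (-0.25)(-0.10)] = 0.3650
  C_33 = (0.85)(0.60) − (0.00)(-0.10) = 0.5100
det(I−A) = Σ_j (I−A)_1j·C_1j = (0.85)(0.3300) + (0.00)(0.1150) + (-0.25)(0.0900) = 0.2580
adj(I−A) = Cᵀ =
  [ 0.3300   0.0750   0.1500]
  [ 0.1150   0.6125   0.3650]
  [ 0.0900   0.2550   0.5100]
(I − A)⁻¹ = adj(I−A) / det(I−A) ≈
  [   1.2791     0.2907     0.5814]
  [   0.4457     2.3740     1.4147]
  [   0.3488     0.9884     1.9767]
First solve x = (I − A)⁻¹ d = adj(I−A)·d / det(I−A); in particular x_G = (0.1150·650 + 0.6125·275 + 0.3650·925) / 0.2580 = 580.8125 / 0.2580 ≈ 2251.211.
Intermediate flow from G to G: z_GG = a_GG · x_G = 0.40 × 580.8125 / 0.2580 = 232.325 / 0.2580 ≈ 900.5.

z_GG = 900.5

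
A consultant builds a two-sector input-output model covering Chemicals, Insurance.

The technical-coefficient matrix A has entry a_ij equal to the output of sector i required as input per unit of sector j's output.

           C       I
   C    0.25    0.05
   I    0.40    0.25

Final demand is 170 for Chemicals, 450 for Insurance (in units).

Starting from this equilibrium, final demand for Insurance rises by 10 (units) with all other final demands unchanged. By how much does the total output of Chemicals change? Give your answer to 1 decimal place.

I − A =
  [   0.75    -0.05]
  [  -0.40     0.75]
det(I−A) = (0.75)(0.75) − (-0.05)(-0.40) = 0.5425
adj(I−A) = [[0.75, 0.05], [0.40, 0.75]]
(I − A)⁻¹ = adj(I−A) / det(I−A) ≈
  [   1.3825     0.0922]
  [   0.7373     1.3825]
Δx = (I − A)⁻¹ Δd with Δd having +10 in the Insurance component and 0 elsewhere.
So Δx_C = L_CI · (+10), where L_CI = adj(I−A)_CI / det(I−A) = 0.05 / 0.5425.
Δx_C = 0.05 × (+10) / 0.5425 = 0.50 / 0.5425 ≈ 0.9.

Δx_C = 0.9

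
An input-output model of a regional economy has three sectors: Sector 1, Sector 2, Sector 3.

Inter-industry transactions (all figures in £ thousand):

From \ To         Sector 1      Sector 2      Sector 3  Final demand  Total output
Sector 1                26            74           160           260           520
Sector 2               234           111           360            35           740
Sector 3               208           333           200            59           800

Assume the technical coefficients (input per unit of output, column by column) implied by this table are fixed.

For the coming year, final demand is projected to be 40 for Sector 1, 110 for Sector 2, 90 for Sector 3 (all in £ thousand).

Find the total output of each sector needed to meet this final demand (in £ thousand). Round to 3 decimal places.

Technical coefficients a_ij = z_ij / X_j:
  a_11 = 26/520 = 0.05, a_21 = 234/520 = 0.45, a_31 = 208/520 = 0.40
  a_12 = 74/740 = 0.10, a_22 = 111/740 = 0.15, a_32 = 333/740 = 0.45
  a_13 = 160/800 = 0.20, a_23 = 360/800 = 0.45, a_33 = 200/800 = 0.25
I − A =
  [   0.95    -0.10    -0.20]
  [  -0.45     0.85    -0.45]
  [  -0.40    -0.45     0.75]
Cofactors of I−A, C_ij = (−1)^(i+j)·(minor ij) (rows/columns in the sector order above):
  C_11 = (0.85)(0.75) − (-0.45)(-0.45) = 0.4350
  C_12 = −[(-0.45)(0.75) − (-0.45)(-0.40)] = 0.5175
  C_13 = (-0.45)(-0.45) − (0.85)(-0.40) = 0.5425
  C_21 = −[(-0.10)(0.75) − (-0.20)(-0.45)] = 0.1650
  C_22 = (0.95)(0.75) − (-0.20)(-0.40) = 0.6325
  C_23 = −[(0.95)(-0.45) − (-0.10)(-0.40)] = 0.4675
  C_31 = (-0.10)(-0.45) − (-0.20)(0.85) = 0.2150
  C_32 = −[(0.95)(-0.45) − (-0.20)(-0.45)] = 0.5175
  C_33 = (0.95)(0.85) − (-0.10)(-0.45) = 0.7625
det(I−A) = Σ_j (I−A)_1j·C_1j = (0.95)(0.4350) + (-0.10)(0.5175) + (-0.20)(0.5425) = 0.2530
adj(I−A) = Cᵀ =
  [ 0.4350   0.1650   0.2150]
  [ 0.5175   0.6325   0.5175]
  [ 0.5425   0.4675   0.7625]
(I − A)⁻¹ = adj(I−A) / det(I−A) ≈
  [   1.7194     0.6522     0.8498]
  [   2.0455     2.5000     2.0455]
  [   2.1443     1.8478     3.0138]
x = (I − A)⁻¹ d = adj(I−A)·d / det(I−A), with det(I−A) = 0.2530:
  x_1 = (0.4350·40 + 0.1650·110 + 0.2150·90) / 0.2530 = 54.90 / 0.2530 ≈ 216.996
  x_2 = (0.5175·40 + 0.6325·110 + 0.5175·90) / 0.2530 = 136.85 / 0.2530 ≈ 540.909
  x_3 = (0.5425·40 + 0.4675·110 + 0.7625·90) / 0.2530 = 141.75 / 0.2530 ≈ 560.277

x_1 = 216.996, x_2 = 540.909, x_3 = 560.277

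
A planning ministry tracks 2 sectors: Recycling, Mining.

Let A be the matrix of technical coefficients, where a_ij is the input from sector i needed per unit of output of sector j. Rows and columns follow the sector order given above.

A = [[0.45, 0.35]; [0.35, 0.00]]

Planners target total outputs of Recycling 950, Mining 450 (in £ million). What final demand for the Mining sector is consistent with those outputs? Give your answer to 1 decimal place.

d_M = 117.5

I − A =
  [   0.55    -0.35]
  [  -0.35     1.00]
d = (I − A) x:
  d_R = (+0.55)·950 + (-0.35)·450 = 365.0
  d_M = (-0.35)·950 + (+1.00)·450 = 117.5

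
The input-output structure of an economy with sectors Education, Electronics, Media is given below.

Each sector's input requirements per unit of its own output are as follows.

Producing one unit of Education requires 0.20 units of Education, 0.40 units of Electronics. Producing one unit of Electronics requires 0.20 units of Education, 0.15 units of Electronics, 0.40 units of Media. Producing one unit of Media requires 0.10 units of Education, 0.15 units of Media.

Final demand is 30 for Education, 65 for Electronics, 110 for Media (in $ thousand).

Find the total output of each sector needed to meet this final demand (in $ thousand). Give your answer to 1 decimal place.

I − A =
  [   0.80    -0.20    -0.10]
  [  -0.40     0.85     0.00]
  [   0.00    -0.40     0.85]
Cofactors of I−A, C_ij = (−1)^(i+j)·(minor ij) (rows/columns in the sector order above):
  C_11 = (0.85)(0.85) − (0.00)(-0.40) = 0.7225
  C_12 = −[(-0.40)(0.85) − (0.00)(0.00)] = 0.3400
  C_13 = (-0.40)(-0.40) − (0.85)(0.00) = 0.1600
  C_21 = −[(-0.20)(0.85) − (-0.10)(-0.40)] = 0.2100
  C_22 = (0.80)(0.85) − (-0.10)(0.00) = 0.6800
  C_23 = −[(0.80)(-0.40) − (-0.20)(0.00)] = 0.3200
  C_31 = (-0.20)(0.00) − (-0.10)(0.85) = 0.0850
  C_32 = −[(0.80)(0.00) − (-0.10)(-0.40)] = 0.0400
  C_33 = (0.80)(0.85) − (-0.20)(-0.40) = 0.6000
det(I−A) = Σ_j (I−A)_1j·C_1j = (0.80)(0.7225) + (-0.20)(0.3400) + (-0.10)(0.1600) = 0.4940
adj(I−A) = Cᵀ =
  [ 0.7225   0.2100   0.0850]
  [ 0.3400   0.6800   0.0400]
  [ 0.1600   0.3200   0.6000]
(I − A)⁻¹ = adj(I−A) / det(I−A) ≈
  [   1.4626     0.4251     0.1721]
  [   0.6883     1.3765     0.0810]
  [   0.3239     0.6478     1.2146]
x = (I − A)⁻¹ d = adj(I−A)·d / det(I−A), with det(I−A) = 0.4940:
  x_1 = (0.7225·30 + 0.2100·65 + 0.0850·110) / 0.4940 = 44.675 / 0.4940 ≈ 90.4
  x_2 = (0.3400·30 + 0.6800·65 + 0.0400·110) / 0.4940 = 58.80 / 0.4940 ≈ 119.0
  x_3 = (0.1600·30 + 0.3200·65 + 0.6000·110) / 0.4940 = 91.60 / 0.4940 ≈ 185.4

x_1 = 90.4, x_2 = 119.0, x_3 = 185.4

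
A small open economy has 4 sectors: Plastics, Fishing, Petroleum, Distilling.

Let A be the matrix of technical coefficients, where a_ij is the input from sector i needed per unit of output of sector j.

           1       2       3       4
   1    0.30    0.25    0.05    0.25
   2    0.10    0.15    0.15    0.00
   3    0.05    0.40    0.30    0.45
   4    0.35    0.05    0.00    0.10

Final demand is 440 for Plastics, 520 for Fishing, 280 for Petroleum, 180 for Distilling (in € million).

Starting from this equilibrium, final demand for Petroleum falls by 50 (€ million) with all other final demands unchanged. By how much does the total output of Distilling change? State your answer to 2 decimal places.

Δx_4 = -6.62

I − A =
  [   0.70    -0.25    -0.05    -0.25]
  [  -0.10     0.85    -0.15     0.00]
  [  -0.05    -0.40     0.70    -0.45]
  [  -0.35    -0.05     0.00     0.90]
Compute the cofactors C_ij = (−1)^(i+j)·(3×3 minor ij) of I−A; the adjugate is their transpose:
adj(I−A) = Cᵀ =
  [ 0.478125   0.185375   0.073875   0.169750]
  [ 0.093375   0.369625   0.085875   0.068875]
  [ 0.210375   0.284000   0.437375   0.277125]
  [ 0.191125   0.092625   0.033500   0.351000]
det(I−A) = Σ_j (I−A)_1j·C_1j = (0.70)(0.478125) + (-0.25)(0.093375) + (-0.05)(0.210375) + (-0.25)(0.191125) = 0.25304375
(I − A)⁻¹ = adj(I−A) / det(I−A) ≈
  [   1.8895     0.7326     0.2919     0.6708]
  [   0.3690     1.4607     0.3394     0.2722]
  [   0.8314     1.1223     1.7285     1.0952]
  [   0.7553     0.3660     0.1324     1.3871]
Δx = (I − A)⁻¹ Δd with Δd having -50 in the Petroleum component and 0 elsewhere.
So Δx_4 = L_43 · (-50), where L_43 = adj(I−A)_43 / det(I−A) = 0.033500 / 0.25304375.
Δx_4 = 0.033500 × (-50) / 0.25304375 = -1.675 / 0.25304375 ≈ -6.62.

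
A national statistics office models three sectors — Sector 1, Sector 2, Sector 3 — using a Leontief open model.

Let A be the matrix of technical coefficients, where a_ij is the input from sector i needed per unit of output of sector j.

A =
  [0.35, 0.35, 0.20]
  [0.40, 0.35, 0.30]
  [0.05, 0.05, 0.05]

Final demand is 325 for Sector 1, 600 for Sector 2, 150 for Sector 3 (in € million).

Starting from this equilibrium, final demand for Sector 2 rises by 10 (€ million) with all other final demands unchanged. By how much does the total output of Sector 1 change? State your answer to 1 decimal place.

Δx_1 = 14.1

I − A =
  [   0.65    -0.35    -0.20]
  [  -0.40     0.65    -0.30]
  [  -0.05    -0.05     0.95]
Cofactors of I−A, C_ij = (−1)^(i+j)·(minor ij) (rows/columns in the sector order above):
  C_11 = (0.65)(0.95) − (-0.30)(-0.05) = 0.6025
  C_12 = −[(-0.40)(0.95) − (-0.30)(-0.05)] = 0.3950
  C_13 = (-0.40)(-0.05) − (0.65)(-0.05) = 0.0525
  C_21 = −[(-0.35)(0.95) − (-0.20)(-0.05)] = 0.3425
  C_22 = (0.65)(0.95) − (-0.20)(-0.05) = 0.6075
  C_23 = −[(0.65)(-0.05) − (-0.35)(-0.05)] = 0.0500
  C_31 = (-0.35)(-0.30) − (-0.20)(0.65) = 0.2350
  C_32 = −[(0.65)(-0.30) − (-0.20)(-0.40)] = 0.2750
  C_33 = (0.65)(0.65) − (-0.35)(-0.40) = 0.2825
det(I−A) = Σ_j (I−A)_1j·C_1j = (0.65)(0.6025) + (-0.35)(0.3950) + (-0.20)(0.0525) = 0.242875
adj(I−A) = Cᵀ =
  [ 0.6025   0.3425   0.2350]
  [ 0.3950   0.6075   0.2750]
  [ 0.0525   0.0500   0.2825]
(I − A)⁻¹ = adj(I−A) / det(I−A) ≈
  [   2.4807     1.4102     0.9676]
  [   1.6264     2.5013     1.1323]
  [   0.2162     0.2059     1.1631]
Δx = (I − A)⁻¹ Δd with Δd having +10 in the Sector 2 component and 0 elsewhere.
So Δx_1 = L_12 · (+10), where L_12 = adj(I−A)_12 / det(I−A) = 0.3425 / 0.242875.
Δx_1 = 0.3425 × (+10) / 0.242875 = 3.425 / 0.242875 ≈ 14.1.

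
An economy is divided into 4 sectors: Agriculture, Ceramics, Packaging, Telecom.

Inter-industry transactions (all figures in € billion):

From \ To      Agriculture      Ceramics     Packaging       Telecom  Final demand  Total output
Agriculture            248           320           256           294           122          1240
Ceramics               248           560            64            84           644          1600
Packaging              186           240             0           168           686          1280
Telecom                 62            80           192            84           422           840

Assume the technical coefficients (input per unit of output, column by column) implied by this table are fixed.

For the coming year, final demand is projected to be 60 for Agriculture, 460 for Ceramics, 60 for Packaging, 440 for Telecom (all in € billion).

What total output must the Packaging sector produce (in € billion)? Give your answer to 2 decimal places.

x_P = 468.78

Technical coefficients a_ij = z_ij / X_j:
  a_AA = 248/1240 = 0.20, a_CA = 248/1240 = 0.20, a_PA = 186/1240 = 0.15, a_TA = 62/1240 = 0.05
  a_AC = 320/1600 = 0.20, a_CC = 560/1600 = 0.35, a_PC = 240/1600 = 0.15, a_TC = 80/1600 = 0.05
  a_AP = 256/1280 = 0.20, a_CP = 64/1280 = 0.05, a_PP = 0/1280 = 0.00, a_TP = 192/1280 = 0.15
  a_AT = 294/840 = 0.35, a_CT = 84/840 = 0.10, a_PT = 168/840 = 0.20, a_TT = 84/840 = 0.10
I − A =
  [   0.80    -0.20    -0.20    -0.35]
  [  -0.20     0.65    -0.05    -0.10]
  [  -0.15    -0.15     1.00    -0.20]
  [  -0.05    -0.05    -0.15     0.90]
Compute the cofactors C_ij = (−1)^(i+j)·(3×3 minor ij) of I−A; the adjugate is their transpose:
adj(I−A) = Cᵀ =
  [ 0.551000   0.228375   0.163000   0.275875]
  [ 0.188500   0.641625   0.094625   0.165625]
  [ 0.123250   0.145000   0.412125   0.155625]
  [ 0.061625   0.072500   0.083000   0.447000]
det(I−A) = Σ_j (I−A)_1j·C_1j = (0.80)(0.551000) + (-0.20)(0.188500) + (-0.20)(0.123250) + (-0.35)(0.061625) = 0.35688125
(I − A)⁻¹ = adj(I−A) / det(I−A) ≈
  [   1.5439     0.6399     0.4567     0.7730]
  [   0.5282     1.7979     0.2651     0.4641]
  [   0.3454     0.4063     1.1548     0.4361]
  [   0.1727     0.2031     0.2326     1.2525]
x = (I − A)⁻¹ d = adj(I−A)·d / det(I−A), with det(I−A) = 0.35688125:
  x_A = (0.551000·60 + 0.228375·460 + 0.163000·60 + 0.275875·440) / 0.35688125 = 269.2775 / 0.35688125 ≈ 754.53
  x_C = (0.188500·60 + 0.641625·460 + 0.094625·60 + 0.165625·440) / 0.35688125 = 385.01 / 0.35688125 ≈ 1078.82
  x_P = (0.123250·60 + 0.145000·460 + 0.412125·60 + 0.155625·440) / 0.35688125 = 167.2975 / 0.35688125 ≈ 468.78
  x_T = (0.061625·60 + 0.072500·460 + 0.083000·60 + 0.447000·440) / 0.35688125 = 238.7075 / 0.35688125 ≈ 668.87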